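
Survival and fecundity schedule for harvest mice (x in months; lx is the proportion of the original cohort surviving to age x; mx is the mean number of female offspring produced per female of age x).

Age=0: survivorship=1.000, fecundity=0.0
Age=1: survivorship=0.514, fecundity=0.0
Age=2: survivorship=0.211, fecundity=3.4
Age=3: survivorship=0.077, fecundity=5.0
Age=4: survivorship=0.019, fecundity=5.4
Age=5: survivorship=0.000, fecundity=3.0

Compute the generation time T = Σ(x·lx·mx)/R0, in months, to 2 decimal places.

2.49

lx·mx: 0, 0, 0.7174, 0.385, 0.1026, 0 → R0 = 1.205
x·lx·mx: 0, 0, 1.4348, 1.155, 0.4104, 0 → Σ = 3.0002
T = 3.0002 / 1.205 = 2.489793… → 2.49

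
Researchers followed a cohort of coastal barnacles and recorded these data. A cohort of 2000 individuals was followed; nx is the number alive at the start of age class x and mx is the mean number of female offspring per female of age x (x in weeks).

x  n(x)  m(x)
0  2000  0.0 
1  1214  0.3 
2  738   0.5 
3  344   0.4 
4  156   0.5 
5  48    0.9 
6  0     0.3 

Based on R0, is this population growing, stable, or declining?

declining

lx = nx/n0 = nx/2000: 1, 0.607, 0.369, 0.172, 0.078, 0.024, 0
R0 = Σ lx·mx = 0 + 0.1821 + 0.1845 + 0.0688 + 0.039 + 0.0216 + 0 = 0.496
R0 < 1, so the population is declining.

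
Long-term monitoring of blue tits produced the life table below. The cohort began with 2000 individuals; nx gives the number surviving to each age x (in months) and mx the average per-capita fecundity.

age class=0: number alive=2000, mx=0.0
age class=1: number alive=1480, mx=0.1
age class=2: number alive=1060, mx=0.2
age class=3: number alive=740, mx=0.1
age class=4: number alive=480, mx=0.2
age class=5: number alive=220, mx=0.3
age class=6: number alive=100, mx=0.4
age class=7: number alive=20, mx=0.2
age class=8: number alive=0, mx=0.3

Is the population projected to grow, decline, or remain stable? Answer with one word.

lx = nx/n0 = nx/2000: 1, 0.74, 0.53, 0.37, 0.24, 0.11, 0.05, 0.01, 0
R0 = Σ lx·mx = 0 + 0.074 + 0.106 + 0.037 + 0.048 + 0.033 + 0.02 + 0.002 + 0 = 0.32
R0 < 1, so the population is declining.

declining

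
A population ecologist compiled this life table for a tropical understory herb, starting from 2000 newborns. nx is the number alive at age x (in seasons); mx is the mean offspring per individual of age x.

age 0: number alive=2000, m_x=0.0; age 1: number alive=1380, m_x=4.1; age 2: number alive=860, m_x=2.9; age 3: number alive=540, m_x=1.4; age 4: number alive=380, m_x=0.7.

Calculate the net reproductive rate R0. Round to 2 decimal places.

4.59

lx = nx/n0 = nx/2000: 1, 0.69, 0.43, 0.27, 0.19
lx·mx by age: 0, 2.829, 1.247, 0.378, 0.133
R0 = Σ lx·mx = 4.587 → 4.59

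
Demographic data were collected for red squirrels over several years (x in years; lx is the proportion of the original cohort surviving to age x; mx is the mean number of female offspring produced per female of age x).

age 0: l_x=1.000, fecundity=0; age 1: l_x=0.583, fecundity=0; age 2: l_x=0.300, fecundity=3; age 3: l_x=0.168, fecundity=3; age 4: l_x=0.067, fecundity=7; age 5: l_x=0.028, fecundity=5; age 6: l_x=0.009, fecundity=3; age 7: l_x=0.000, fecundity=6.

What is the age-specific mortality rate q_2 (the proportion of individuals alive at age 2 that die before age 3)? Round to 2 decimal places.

0.44

q_2 = (l_2 − l_3) / l_2 = (0.3 − 0.168) / 0.3
     = 0.132 / 0.3 = 0.44 → 0.44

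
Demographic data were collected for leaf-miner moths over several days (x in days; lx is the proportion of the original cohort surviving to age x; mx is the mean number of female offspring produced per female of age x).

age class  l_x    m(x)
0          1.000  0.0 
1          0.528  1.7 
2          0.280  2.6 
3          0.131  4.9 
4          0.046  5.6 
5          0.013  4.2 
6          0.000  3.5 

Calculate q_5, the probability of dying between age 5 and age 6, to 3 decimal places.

q_5 = (l_5 − l_6) / l_5 = (0.013 − 0) / 0.013
     = 0.013 / 0.013 = 1 → 1.000

1.000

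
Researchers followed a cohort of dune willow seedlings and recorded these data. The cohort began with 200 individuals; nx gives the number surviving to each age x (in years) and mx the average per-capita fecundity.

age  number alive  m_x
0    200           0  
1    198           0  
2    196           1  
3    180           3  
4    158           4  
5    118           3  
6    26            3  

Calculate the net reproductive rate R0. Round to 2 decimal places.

9.00

lx = nx/n0 = nx/200: 1, 0.99, 0.98, 0.9, 0.79, 0.59, 0.13
lx·mx by age: 0, 0, 0.98, 2.7, 3.16, 1.77, 0.39
R0 = Σ lx·mx = 9 → 9.00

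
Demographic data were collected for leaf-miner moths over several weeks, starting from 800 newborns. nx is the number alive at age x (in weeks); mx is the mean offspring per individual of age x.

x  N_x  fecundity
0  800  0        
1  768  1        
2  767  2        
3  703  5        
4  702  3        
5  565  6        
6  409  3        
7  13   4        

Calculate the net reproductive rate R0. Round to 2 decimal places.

15.74

lx = nx/n0 = nx/800: 1, 0.96, 0.95875, 0.87875, 0.8775, 0.70625, 0.51125, 0.01625
lx·mx by age: 0, 0.96, 1.9175, 4.39375, 2.6325, 4.2375, 1.53375, 0.065
R0 = Σ lx·mx = 15.74 → 15.74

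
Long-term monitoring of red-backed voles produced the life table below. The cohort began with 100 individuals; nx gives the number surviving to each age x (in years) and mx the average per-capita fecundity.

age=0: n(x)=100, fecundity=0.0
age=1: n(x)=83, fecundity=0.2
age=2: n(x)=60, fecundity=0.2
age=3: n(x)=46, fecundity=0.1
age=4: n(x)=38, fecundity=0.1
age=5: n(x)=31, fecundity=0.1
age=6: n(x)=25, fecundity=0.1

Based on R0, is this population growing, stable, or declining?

lx = nx/n0 = nx/100: 1, 0.83, 0.6, 0.46, 0.38, 0.31, 0.25
R0 = Σ lx·mx = 0 + 0.166 + 0.12 + 0.046 + 0.038 + 0.031 + 0.025 = 0.426
R0 < 1, so the population is declining.

declining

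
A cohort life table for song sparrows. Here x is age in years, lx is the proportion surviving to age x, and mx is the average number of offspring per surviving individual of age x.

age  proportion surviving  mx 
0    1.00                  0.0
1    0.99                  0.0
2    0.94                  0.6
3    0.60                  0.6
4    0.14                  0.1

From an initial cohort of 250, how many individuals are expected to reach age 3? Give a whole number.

Expected survivors = N0 · l_3 = 250 × 0.60 = 150 → 150

150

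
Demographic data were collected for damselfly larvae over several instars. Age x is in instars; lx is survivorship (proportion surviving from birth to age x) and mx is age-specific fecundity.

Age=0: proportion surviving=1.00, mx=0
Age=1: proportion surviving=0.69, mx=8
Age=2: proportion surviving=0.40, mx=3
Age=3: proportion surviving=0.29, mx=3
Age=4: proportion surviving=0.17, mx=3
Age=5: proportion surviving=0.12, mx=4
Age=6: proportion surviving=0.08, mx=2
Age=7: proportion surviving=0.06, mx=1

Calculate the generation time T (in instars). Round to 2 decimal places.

1.86

lx·mx: 0, 5.52, 1.2, 0.87, 0.51, 0.48, 0.16, 0.06 → R0 = 8.8
x·lx·mx: 0, 5.52, 2.4, 2.61, 2.04, 2.4, 0.96, 0.42 → Σ = 16.35
T = 16.35 / 8.8 = 1.857955… → 1.86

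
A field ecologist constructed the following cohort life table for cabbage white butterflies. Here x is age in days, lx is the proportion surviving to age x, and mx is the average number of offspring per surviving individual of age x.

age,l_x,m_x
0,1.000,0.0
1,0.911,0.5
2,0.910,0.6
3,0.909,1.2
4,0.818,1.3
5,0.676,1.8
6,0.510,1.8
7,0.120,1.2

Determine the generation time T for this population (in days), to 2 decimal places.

lx·mx: 0, 0.4555, 0.546, 1.0908, 1.0634, 1.2168, 0.918, 0.144 → R0 = 5.4345
x·lx·mx: 0, 0.4555, 1.092, 3.2724, 4.2536, 6.084, 5.508, 1.008 → Σ = 21.6735
T = 21.6735 / 5.4345 = 3.988131… → 3.99

3.99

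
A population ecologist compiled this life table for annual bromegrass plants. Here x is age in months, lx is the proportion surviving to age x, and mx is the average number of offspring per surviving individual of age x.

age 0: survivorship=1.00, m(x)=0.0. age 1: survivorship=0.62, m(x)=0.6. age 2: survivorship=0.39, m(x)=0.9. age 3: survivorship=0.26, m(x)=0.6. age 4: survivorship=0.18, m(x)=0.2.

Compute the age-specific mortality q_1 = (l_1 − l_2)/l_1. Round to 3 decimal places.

q_1 = (l_1 − l_2) / l_1 = (0.62 − 0.39) / 0.62
     = 0.23 / 0.62 = 0.370968… → 0.371

0.371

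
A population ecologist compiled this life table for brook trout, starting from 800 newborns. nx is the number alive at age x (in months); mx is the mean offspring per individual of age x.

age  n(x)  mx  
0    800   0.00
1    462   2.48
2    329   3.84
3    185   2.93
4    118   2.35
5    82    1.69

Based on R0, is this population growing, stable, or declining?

lx = nx/n0 = nx/800: 1, 0.5775, 0.41125, 0.23125, 0.1475, 0.1025
R0 = Σ lx·mx = 0 + 1.4322 + 1.5792… + 0.677563… + 0.346625 + 0.173225 = 4.208813…
R0 > 1, so the population is growing.

growing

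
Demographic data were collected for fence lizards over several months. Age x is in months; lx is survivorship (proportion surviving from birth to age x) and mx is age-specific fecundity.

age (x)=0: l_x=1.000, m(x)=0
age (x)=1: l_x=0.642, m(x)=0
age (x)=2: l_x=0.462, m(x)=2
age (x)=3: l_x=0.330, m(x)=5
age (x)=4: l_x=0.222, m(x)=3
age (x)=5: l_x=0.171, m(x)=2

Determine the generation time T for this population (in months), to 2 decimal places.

3.12

lx·mx: 0, 0, 0.924, 1.65, 0.666, 0.342 → R0 = 3.582
x·lx·mx: 0, 0, 1.848, 4.95, 2.664, 1.71 → Σ = 11.172
T = 11.172 / 3.582 = 3.118928… → 3.12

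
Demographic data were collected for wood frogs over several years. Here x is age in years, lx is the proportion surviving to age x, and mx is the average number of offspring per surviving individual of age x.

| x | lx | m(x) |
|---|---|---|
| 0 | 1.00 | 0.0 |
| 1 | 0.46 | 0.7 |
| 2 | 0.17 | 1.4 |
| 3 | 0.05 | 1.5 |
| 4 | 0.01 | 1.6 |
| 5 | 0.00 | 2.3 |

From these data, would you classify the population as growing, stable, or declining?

R0 = Σ lx·mx = 0 + 0.322 + 0.238 + 0.075 + 0.016 + 0 = 0.651
R0 < 1, so the population is declining.

declining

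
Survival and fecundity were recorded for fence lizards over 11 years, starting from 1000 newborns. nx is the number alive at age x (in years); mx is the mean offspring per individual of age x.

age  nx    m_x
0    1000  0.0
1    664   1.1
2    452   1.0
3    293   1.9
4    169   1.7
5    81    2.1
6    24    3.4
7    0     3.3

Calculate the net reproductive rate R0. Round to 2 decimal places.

lx = nx/n0 = nx/1000: 1, 0.664, 0.452, 0.293, 0.169, 0.081, 0.024, 0
lx·mx by age: 0, 0.7304, 0.452, 0.5567, 0.2873, 0.1701, 0.0816, 0
R0 = Σ lx·mx = 2.2781 → 2.28

2.28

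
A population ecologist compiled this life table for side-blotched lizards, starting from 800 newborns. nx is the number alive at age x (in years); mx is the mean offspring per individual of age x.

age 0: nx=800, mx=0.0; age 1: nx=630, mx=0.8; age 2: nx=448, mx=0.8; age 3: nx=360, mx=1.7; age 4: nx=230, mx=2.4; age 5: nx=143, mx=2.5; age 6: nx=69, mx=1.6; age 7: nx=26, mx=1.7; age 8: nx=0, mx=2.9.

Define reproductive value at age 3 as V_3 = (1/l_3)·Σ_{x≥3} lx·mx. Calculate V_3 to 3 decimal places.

lx = nx/n0 = nx/800: 1, 0.7875, 0.56, 0.45, 0.2875, 0.17875, 0.08625, 0.0325, 0
lx·mx for x ≥ 3: 0.765, 0.69, 0.446875, 0.138, 0.05525, 0 → sum = 2.095125
V_3 = 2.095125 / l_3 = 2.095125 / 0.45 = 4.655833… → 4.656

4.656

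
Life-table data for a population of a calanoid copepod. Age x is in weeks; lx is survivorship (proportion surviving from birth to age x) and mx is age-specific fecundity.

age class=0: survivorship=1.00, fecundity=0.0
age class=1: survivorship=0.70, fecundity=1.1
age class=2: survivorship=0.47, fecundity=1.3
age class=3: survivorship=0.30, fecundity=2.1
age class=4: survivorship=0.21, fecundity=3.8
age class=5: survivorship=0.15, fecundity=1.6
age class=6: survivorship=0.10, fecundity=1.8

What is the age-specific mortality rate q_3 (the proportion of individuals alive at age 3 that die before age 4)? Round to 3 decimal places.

0.300

q_3 = (l_3 − l_4) / l_3 = (0.3 − 0.21) / 0.3
     = 0.09 / 0.3 = 0.3 → 0.300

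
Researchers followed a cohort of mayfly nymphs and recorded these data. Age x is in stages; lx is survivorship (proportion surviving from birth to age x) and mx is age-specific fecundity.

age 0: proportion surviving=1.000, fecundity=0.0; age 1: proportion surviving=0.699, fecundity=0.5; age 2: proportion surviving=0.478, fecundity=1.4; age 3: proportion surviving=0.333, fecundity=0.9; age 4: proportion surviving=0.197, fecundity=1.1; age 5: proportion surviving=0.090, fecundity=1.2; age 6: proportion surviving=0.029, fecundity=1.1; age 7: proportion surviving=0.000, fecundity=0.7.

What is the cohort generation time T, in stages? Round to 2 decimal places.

lx·mx: 0, 0.3495, 0.6692, 0.2997, 0.2167, 0.108, 0.0319, 0 → R0 = 1.675
x·lx·mx: 0, 0.3495, 1.3384, 0.8991, 0.8668, 0.54, 0.1914, 0 → Σ = 4.1852
T = 4.1852 / 1.675 = 2.498627… → 2.50

2.50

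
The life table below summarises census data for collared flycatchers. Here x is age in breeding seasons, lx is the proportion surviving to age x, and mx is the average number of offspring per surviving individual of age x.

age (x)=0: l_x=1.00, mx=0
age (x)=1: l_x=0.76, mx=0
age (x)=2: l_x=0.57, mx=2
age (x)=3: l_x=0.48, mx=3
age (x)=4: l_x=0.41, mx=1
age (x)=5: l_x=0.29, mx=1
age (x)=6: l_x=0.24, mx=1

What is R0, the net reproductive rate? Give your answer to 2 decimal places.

3.52

lx·mx by age: 0, 0, 1.14, 1.44, 0.41, 0.29, 0.24
R0 = Σ lx·mx = 3.52 → 3.52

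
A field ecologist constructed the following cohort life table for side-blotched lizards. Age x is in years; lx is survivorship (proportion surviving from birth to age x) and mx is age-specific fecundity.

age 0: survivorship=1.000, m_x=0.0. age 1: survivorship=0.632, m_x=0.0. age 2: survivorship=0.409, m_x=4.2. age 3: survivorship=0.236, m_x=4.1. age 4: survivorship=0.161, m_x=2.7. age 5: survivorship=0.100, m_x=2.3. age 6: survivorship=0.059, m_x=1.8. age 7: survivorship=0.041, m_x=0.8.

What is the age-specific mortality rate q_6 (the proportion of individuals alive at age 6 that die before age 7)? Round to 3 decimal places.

q_6 = (l_6 − l_7) / l_6 = (0.059 − 0.041) / 0.059
     = 0.018 / 0.059 = 0.305085… → 0.305

0.305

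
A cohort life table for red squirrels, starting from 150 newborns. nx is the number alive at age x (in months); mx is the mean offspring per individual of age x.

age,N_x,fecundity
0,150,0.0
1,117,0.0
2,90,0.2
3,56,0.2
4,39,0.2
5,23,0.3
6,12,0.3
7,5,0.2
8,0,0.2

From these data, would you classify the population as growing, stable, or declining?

declining

lx = nx/n0 = nx/150: 1, 0.78, 0.6, 0.37333…, 0.26, 0.15333…, 0.08, 0.03333…, 0
R0 = Σ lx·mx = 0 + 0 + 0.12 + 0.074667… + 0.052 + 0.046… + 0.024 + 0.006667… + 0 = 0.323333…
R0 < 1, so the population is declining.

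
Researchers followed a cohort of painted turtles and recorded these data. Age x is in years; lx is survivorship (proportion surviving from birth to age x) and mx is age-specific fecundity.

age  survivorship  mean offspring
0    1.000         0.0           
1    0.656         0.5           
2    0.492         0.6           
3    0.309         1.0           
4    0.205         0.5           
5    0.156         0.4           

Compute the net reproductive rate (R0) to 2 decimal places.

1.10

lx·mx by age: 0, 0.328, 0.2952, 0.309, 0.1025, 0.0624
R0 = Σ lx·mx = 1.0971 → 1.10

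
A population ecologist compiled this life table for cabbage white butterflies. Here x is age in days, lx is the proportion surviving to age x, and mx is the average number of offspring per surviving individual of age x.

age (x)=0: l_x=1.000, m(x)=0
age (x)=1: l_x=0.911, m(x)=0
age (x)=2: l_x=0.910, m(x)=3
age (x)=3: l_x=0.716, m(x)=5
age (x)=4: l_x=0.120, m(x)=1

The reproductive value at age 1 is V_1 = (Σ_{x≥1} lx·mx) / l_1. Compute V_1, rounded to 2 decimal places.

7.06

lx·mx for x ≥ 1: 0, 2.73, 3.58, 0.12 → sum = 6.43
V_1 = 6.43 / l_1 = 6.43 / 0.911 = 7.058178… → 7.06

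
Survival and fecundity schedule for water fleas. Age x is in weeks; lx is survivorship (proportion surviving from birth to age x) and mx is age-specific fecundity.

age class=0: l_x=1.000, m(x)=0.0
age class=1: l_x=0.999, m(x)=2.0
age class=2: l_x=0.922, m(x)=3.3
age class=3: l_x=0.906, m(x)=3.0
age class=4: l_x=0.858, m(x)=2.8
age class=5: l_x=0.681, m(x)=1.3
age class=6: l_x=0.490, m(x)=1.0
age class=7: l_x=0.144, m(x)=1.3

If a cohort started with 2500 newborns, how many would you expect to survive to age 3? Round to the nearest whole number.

Expected survivors = N0 · l_3 = 2500 × 0.906 = 2265 → 2265

2265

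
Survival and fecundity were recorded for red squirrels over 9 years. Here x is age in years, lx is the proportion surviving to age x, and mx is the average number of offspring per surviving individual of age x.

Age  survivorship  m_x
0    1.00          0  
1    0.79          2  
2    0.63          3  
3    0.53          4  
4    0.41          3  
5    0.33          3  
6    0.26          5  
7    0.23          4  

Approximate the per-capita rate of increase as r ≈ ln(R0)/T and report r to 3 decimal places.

R0 = Σ lx·mx = 0 + 1.58 + 1.89 + 2.12 + 1.23 + 0.99 + 1.3 + 0.92 = 10.03
Σ x·lx·mx = 35.83; T = 35.83/10.03 = 3.57228…
r ≈ ln(R0)/T = ln(10.03)/3.57228… = 0.64541… → 0.645

0.645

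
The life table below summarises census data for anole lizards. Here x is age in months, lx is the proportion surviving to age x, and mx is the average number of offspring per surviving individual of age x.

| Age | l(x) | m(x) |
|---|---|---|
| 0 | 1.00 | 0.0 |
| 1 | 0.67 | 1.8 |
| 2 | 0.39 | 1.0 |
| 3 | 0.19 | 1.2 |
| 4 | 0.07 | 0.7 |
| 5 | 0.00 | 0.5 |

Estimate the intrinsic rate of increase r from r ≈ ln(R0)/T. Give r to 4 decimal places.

R0 = Σ lx·mx = 0 + 1.206 + 0.39 + 0.228 + 0.049 + 0 = 1.873
Σ x·lx·mx = 2.866; T = 2.866/1.873 = 1.53017…
r ≈ ln(R0)/T = ln(1.873)/1.53017… = 0.410113… → 0.4101

0.4101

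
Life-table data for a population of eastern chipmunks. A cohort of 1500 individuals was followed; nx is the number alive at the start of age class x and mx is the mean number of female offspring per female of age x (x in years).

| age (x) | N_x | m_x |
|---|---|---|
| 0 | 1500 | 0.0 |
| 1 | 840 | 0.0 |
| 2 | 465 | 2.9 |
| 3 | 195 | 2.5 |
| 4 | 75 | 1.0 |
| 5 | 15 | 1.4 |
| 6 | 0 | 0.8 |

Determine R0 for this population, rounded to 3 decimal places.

lx = nx/n0 = nx/1500: 1, 0.56, 0.31, 0.13, 0.05, 0.01, 0
lx·mx by age: 0, 0, 0.899, 0.325, 0.05, 0.014, 0
R0 = Σ lx·mx = 1.288 → 1.288

1.288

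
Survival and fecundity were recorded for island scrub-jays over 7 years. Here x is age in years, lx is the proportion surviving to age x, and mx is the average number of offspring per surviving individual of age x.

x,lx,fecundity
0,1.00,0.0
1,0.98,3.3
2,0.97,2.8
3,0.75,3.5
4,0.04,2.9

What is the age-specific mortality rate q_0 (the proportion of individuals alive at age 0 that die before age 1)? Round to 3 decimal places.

0.020

q_0 = (l_0 − l_1) / l_0 = (1 − 0.98) / 1
     = 0.02 / 1 = 0.02 → 0.020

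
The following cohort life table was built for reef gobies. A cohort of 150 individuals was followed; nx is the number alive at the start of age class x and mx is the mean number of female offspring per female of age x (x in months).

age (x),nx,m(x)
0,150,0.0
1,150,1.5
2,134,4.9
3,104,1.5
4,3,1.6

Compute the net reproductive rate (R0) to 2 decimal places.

lx = nx/n0 = nx/150: 1, 1, 0.89333…, 0.69333…, 0.02
lx·mx by age: 0, 1.5, 4.377333…, 1.04…, 0.032
R0 = Σ lx·mx = 6.949333… → 6.95

6.95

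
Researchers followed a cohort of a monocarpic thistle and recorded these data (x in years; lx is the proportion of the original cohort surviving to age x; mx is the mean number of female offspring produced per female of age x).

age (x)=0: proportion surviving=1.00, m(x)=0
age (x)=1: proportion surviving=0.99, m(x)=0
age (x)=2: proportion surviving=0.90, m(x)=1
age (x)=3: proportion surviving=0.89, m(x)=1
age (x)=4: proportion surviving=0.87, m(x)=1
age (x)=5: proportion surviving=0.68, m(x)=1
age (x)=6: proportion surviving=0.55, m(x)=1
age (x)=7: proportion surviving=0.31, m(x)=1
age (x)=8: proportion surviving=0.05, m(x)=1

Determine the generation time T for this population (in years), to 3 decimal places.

lx·mx: 0, 0, 0.9, 0.89, 0.87, 0.68, 0.55, 0.31, 0.05 → R0 = 4.25
x·lx·mx: 0, 0, 1.8, 2.67, 3.48, 3.4, 3.3, 2.17, 0.4 → Σ = 17.22
T = 17.22 / 4.25 = 4.051765… → 4.052

4.052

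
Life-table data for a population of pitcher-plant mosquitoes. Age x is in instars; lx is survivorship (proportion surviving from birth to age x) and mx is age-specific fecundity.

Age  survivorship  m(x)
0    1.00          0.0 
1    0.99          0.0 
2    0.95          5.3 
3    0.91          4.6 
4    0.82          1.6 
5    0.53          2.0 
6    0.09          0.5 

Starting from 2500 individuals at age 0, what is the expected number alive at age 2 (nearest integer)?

2375

Expected survivors = N0 · l_2 = 2500 × 0.95 = 2375 → 2375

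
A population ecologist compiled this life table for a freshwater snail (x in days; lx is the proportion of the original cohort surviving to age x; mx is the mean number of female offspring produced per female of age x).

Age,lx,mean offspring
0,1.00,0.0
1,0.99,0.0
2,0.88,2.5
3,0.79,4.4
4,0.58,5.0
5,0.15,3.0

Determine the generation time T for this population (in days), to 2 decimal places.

3.18

lx·mx: 0, 0, 2.2, 3.476, 2.9, 0.45 → R0 = 9.026
x·lx·mx: 0, 0, 4.4, 10.428, 11.6, 2.25 → Σ = 28.678
T = 28.678 / 9.026 = 3.177266… → 3.18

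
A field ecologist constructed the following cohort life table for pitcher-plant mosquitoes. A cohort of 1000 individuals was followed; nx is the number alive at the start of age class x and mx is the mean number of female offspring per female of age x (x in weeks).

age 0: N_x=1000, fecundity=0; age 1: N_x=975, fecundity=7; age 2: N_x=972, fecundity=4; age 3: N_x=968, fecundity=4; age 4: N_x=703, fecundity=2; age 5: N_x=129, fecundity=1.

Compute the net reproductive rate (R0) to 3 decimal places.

16.120

lx = nx/n0 = nx/1000: 1, 0.975, 0.972, 0.968, 0.703, 0.129
lx·mx by age: 0, 6.825, 3.888, 3.872, 1.406, 0.129
R0 = Σ lx·mx = 16.12 → 16.120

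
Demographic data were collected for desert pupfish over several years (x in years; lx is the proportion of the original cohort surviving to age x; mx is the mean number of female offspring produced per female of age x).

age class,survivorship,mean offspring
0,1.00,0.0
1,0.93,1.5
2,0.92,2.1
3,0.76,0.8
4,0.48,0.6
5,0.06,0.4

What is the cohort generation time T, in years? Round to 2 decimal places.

lx·mx: 0, 1.395, 1.932, 0.608, 0.288, 0.024 → R0 = 4.247
x·lx·mx: 0, 1.395, 3.864, 1.824, 1.152, 0.12 → Σ = 8.355
T = 8.355 / 4.247 = 1.967271… → 1.97

1.97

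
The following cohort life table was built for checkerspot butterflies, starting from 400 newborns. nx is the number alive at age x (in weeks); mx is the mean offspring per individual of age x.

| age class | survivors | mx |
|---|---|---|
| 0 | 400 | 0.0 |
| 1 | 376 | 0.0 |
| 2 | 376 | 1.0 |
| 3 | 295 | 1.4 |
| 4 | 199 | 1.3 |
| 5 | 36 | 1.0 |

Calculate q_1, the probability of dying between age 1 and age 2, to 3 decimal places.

lx = nx/n0 = nx/400: 1, 0.94, 0.94, 0.7375, 0.4975, 0.09
q_1 = (l_1 − l_2) / l_1 = (0.94 − 0.94) / 0.94
     = 0 / 0.94 = 0 → 0.000

0.000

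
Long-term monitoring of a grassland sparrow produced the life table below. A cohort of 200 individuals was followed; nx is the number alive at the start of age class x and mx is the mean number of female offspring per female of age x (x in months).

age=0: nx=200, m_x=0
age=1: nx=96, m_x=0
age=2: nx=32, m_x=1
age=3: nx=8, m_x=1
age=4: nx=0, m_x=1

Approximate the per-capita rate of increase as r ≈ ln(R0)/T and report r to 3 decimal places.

-0.732

lx = nx/n0 = nx/200: 1, 0.48, 0.16, 0.04, 0
R0 = Σ lx·mx = 0 + 0 + 0.16 + 0.04 + 0 = 0.2
Σ x·lx·mx = 0.44; T = 0.44/0.2 = 2.2
r ≈ ln(R0)/T = ln(0.2)/2.2 = -0.73156… → -0.732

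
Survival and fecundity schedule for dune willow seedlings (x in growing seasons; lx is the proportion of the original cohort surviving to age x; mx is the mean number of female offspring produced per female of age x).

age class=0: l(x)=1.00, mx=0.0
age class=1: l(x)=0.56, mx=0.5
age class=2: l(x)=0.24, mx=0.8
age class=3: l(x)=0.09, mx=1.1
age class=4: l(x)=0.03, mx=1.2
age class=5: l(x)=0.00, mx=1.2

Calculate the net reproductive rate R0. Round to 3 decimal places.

0.607

lx·mx by age: 0, 0.28, 0.192, 0.099, 0.036, 0
R0 = Σ lx·mx = 0.607 → 0.607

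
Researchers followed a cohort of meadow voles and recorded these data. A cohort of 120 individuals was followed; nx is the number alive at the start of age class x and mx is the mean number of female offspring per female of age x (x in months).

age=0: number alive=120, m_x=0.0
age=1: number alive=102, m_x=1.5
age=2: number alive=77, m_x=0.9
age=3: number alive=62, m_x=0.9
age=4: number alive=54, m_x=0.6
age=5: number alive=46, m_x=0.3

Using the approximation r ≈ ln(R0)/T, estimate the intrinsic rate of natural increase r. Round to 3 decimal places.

0.490

lx = nx/n0 = nx/120: 1, 0.85, 0.64167…, 0.51667…, 0.45, 0.38333…
R0 = Σ lx·mx = 0 + 1.275 + 0.5775… + 0.465… + 0.27 + 0.115… = 2.7025…
Σ x·lx·mx = 5.48…; T = 5.48…/2.7025… = 2.02775…
r ≈ ln(R0)/T = ln(2.7025…)/2.02775… = 0.49029… → 0.490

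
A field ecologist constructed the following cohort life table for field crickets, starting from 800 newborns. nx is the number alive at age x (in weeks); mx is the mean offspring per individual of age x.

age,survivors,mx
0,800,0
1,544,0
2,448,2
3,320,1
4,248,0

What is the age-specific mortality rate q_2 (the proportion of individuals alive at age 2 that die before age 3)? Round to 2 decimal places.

lx = nx/n0 = nx/800: 1, 0.68, 0.56, 0.4, 0.31
q_2 = (l_2 − l_3) / l_2 = (0.56 − 0.4) / 0.56
     = 0.16 / 0.56 = 0.285714… → 0.29

0.29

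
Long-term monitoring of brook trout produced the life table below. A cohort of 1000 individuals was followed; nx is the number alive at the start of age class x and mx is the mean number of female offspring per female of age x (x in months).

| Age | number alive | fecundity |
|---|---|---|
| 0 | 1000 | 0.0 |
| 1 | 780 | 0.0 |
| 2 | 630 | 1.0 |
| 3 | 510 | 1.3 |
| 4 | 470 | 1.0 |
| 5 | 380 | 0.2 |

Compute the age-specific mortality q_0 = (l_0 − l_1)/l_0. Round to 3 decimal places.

lx = nx/n0 = nx/1000: 1, 0.78, 0.63, 0.51, 0.47, 0.38
q_0 = (l_0 − l_1) / l_0 = (1 − 0.78) / 1
     = 0.22 / 1 = 0.22 → 0.220

0.220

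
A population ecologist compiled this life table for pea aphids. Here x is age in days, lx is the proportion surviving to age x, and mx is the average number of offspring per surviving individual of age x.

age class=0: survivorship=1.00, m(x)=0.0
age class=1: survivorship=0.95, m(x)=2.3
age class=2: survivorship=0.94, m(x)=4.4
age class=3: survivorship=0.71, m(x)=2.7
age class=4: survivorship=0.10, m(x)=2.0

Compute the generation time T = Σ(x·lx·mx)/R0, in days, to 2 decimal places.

2.02

lx·mx: 0, 2.185, 4.136, 1.917, 0.2 → R0 = 8.438
x·lx·mx: 0, 2.185, 8.272, 5.751, 0.8 → Σ = 17.008
T = 17.008 / 8.438 = 2.015644… → 2.02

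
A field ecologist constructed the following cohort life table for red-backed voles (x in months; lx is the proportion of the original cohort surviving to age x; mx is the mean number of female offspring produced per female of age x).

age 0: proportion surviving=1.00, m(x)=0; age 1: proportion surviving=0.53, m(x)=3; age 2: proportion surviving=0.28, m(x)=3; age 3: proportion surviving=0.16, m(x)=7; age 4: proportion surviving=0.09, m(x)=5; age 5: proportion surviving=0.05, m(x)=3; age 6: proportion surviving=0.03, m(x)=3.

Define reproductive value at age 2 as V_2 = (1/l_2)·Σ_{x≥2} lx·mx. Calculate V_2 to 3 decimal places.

lx·mx for x ≥ 2: 0.84, 1.12, 0.45, 0.15, 0.09 → sum = 2.65
V_2 = 2.65 / l_2 = 2.65 / 0.28 = 9.464286… → 9.464

9.464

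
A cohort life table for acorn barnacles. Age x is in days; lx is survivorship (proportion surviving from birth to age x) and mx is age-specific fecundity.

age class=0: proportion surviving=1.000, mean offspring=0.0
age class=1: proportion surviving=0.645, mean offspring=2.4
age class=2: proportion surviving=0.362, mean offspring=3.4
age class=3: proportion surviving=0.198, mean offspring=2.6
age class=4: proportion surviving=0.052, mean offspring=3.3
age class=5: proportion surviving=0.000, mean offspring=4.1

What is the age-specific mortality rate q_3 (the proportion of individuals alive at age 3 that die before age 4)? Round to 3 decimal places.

q_3 = (l_3 − l_4) / l_3 = (0.198 − 0.052) / 0.198
     = 0.146 / 0.198 = 0.737374… → 0.737

0.737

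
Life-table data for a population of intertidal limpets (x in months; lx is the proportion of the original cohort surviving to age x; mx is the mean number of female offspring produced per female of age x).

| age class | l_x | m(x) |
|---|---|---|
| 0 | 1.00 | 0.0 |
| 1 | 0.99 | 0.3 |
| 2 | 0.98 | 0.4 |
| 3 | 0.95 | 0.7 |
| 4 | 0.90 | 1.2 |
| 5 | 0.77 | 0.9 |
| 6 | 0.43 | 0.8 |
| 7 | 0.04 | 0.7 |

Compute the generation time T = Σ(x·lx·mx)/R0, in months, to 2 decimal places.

3.75

lx·mx: 0, 0.297, 0.392, 0.665, 1.08, 0.693, 0.344, 0.028 → R0 = 3.499
x·lx·mx: 0, 0.297, 0.784, 1.995, 4.32, 3.465, 2.064, 0.196 → Σ = 13.121
T = 13.121 / 3.499 = 3.749929… → 3.75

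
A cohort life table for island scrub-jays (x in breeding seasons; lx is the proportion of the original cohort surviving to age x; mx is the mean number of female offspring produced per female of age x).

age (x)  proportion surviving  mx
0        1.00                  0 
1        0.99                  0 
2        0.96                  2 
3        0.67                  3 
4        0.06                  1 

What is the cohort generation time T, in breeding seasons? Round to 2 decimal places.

2.53

lx·mx: 0, 0, 1.92, 2.01, 0.06 → R0 = 3.99
x·lx·mx: 0, 0, 3.84, 6.03, 0.24 → Σ = 10.11
T = 10.11 / 3.99 = 2.533835… → 2.53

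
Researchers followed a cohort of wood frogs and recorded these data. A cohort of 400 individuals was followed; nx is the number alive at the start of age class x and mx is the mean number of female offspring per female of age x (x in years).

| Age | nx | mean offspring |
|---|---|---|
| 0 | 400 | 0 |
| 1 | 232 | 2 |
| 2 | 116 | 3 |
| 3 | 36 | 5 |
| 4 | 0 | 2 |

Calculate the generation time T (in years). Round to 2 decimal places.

1.71

lx = nx/n0 = nx/400: 1, 0.58, 0.29, 0.09, 0
lx·mx: 0, 1.16, 0.87, 0.45, 0 → R0 = 2.48
x·lx·mx: 0, 1.16, 1.74, 1.35, 0 → Σ = 4.25
T = 4.25 / 2.48 = 1.71371… → 1.71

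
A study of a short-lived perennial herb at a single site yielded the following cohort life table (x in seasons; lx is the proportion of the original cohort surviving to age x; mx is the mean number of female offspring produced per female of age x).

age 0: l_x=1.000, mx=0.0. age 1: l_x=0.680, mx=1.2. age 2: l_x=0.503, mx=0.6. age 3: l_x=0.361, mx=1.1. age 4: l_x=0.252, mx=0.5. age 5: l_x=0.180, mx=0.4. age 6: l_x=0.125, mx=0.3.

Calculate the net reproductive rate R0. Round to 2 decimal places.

lx·mx by age: 0, 0.816, 0.3018, 0.3971, 0.126, 0.072, 0.0375
R0 = Σ lx·mx = 1.7504 → 1.75

1.75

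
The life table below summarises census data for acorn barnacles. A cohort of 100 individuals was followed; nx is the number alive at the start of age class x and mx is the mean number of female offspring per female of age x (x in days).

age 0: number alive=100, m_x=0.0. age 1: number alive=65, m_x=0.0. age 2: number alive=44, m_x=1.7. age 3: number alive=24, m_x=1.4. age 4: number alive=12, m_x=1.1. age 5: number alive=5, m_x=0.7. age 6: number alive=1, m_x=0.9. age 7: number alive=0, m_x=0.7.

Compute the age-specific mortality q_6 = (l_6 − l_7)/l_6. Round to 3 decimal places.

1.000

lx = nx/n0 = nx/100: 1, 0.65, 0.44, 0.24, 0.12, 0.05, 0.01, 0
q_6 = (l_6 − l_7) / l_6 = (0.01 − 0) / 0.01
     = 0.01 / 0.01 = 1 → 1.000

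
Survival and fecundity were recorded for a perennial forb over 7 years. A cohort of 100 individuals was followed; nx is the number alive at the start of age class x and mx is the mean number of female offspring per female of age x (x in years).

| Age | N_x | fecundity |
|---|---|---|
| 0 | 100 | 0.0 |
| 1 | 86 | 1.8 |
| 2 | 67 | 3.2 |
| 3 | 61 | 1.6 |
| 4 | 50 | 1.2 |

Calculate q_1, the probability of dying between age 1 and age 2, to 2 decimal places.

lx = nx/n0 = nx/100: 1, 0.86, 0.67, 0.61, 0.5
q_1 = (l_1 − l_2) / l_1 = (0.86 − 0.67) / 0.86
     = 0.19 / 0.86 = 0.22093… → 0.22

0.22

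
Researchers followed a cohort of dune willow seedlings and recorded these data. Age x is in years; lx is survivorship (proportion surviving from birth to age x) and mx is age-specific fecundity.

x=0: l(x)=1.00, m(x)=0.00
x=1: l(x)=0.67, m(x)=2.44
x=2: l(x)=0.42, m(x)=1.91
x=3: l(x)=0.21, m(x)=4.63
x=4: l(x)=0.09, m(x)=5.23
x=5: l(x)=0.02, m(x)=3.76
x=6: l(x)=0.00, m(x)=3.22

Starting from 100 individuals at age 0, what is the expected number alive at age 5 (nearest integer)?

2

Expected survivors = N0 · l_5 = 100 × 0.02 = 2 → 2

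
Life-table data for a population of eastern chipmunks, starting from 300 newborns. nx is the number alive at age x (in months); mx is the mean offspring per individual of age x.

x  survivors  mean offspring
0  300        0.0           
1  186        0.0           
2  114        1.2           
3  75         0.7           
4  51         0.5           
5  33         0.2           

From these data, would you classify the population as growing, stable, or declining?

lx = nx/n0 = nx/300: 1, 0.62, 0.38, 0.25, 0.17, 0.11
R0 = Σ lx·mx = 0 + 0 + 0.456 + 0.175 + 0.085 + 0.022 = 0.738
R0 < 1, so the population is declining.

declining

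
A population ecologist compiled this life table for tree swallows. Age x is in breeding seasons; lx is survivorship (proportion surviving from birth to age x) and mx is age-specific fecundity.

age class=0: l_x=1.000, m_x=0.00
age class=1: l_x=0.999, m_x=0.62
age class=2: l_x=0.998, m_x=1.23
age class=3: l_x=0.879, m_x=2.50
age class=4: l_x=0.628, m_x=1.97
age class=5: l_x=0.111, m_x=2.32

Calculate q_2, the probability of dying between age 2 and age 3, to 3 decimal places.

q_2 = (l_2 − l_3) / l_2 = (0.998 − 0.879) / 0.998
     = 0.119 / 0.998 = 0.119238… → 0.119

0.119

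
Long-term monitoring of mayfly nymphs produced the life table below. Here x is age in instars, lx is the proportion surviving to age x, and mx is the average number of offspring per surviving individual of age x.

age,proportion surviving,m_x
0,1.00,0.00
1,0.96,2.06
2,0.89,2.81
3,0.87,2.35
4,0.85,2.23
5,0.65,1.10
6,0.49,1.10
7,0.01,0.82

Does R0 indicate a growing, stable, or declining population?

R0 = Σ lx·mx = 0 + 1.9776 + 2.5009 + 2.0445 + 1.8955 + 0.715 + 0.539 + 0.0082 = 9.6807
R0 > 1, so the population is growing.

growing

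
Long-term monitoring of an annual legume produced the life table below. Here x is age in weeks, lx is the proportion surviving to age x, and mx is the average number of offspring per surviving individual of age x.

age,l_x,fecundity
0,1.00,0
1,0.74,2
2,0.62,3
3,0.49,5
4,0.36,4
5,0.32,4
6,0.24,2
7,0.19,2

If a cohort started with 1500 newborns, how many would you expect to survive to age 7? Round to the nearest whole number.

Expected survivors = N0 · l_7 = 1500 × 0.19 = 285 → 285

285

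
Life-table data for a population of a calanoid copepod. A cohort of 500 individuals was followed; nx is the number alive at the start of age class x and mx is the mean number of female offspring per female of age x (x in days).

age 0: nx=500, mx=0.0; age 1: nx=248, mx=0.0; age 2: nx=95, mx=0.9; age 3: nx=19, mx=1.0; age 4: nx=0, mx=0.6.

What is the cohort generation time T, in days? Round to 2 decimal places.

2.18

lx = nx/n0 = nx/500: 1, 0.496, 0.19, 0.038, 0
lx·mx: 0, 0, 0.171, 0.038, 0 → R0 = 0.209
x·lx·mx: 0, 0, 0.342, 0.114, 0 → Σ = 0.456
T = 0.456 / 0.209 = 2.181818… → 2.18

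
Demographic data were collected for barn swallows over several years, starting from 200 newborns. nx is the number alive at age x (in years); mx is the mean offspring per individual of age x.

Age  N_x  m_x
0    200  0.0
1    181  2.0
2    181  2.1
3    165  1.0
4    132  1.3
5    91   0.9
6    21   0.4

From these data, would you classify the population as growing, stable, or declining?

growing

lx = nx/n0 = nx/200: 1, 0.905, 0.905, 0.825, 0.66, 0.455, 0.105
R0 = Σ lx·mx = 0 + 1.81 + 1.9005 + 0.825 + 0.858 + 0.4095 + 0.042 = 5.845
R0 > 1, so the population is growing.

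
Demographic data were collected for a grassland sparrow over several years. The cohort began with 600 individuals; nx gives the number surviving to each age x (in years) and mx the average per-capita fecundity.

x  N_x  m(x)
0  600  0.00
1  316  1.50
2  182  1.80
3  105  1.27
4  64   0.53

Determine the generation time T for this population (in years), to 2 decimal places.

lx = nx/n0 = nx/600: 1, 0.52667…, 0.30333…, 0.175, 0.10667…
lx·mx: 0, 0.79…, 0.546…, 0.22225, 0.056533… → R0 = 1.614783…
x·lx·mx: 0, 0.79…, 1.092…, 0.66675, 0.226133… → Σ = 2.774883…
T = 2.774883… / 1.614783… = 1.718425… → 1.72

1.72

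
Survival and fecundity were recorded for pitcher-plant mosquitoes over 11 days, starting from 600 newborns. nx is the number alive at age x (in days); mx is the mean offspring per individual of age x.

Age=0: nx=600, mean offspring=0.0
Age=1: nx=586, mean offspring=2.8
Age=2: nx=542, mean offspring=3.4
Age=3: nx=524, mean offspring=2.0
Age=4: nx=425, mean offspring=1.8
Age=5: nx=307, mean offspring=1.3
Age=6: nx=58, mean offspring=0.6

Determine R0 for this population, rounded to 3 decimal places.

9.551

lx = nx/n0 = nx/600: 1, 0.97667…, 0.90333…, 0.87333…, 0.70833…, 0.51167…, 0.09667…
lx·mx by age: 0, 2.734667…, 3.071333…, 1.746667…, 1.275…, 0.665167…, 0.058…
R0 = Σ lx·mx = 9.550833… → 9.551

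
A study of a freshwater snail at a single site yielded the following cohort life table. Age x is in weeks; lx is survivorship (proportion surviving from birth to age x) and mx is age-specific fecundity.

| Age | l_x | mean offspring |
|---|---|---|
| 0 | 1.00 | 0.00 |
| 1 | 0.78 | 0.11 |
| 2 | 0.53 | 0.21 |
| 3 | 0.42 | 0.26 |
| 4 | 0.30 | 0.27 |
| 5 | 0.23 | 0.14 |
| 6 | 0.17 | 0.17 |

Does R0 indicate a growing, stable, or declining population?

R0 = Σ lx·mx = 0 + 0.0858 + 0.1113 + 0.1092 + 0.081 + 0.0322 + 0.0289 = 0.4484
R0 < 1, so the population is declining.

declining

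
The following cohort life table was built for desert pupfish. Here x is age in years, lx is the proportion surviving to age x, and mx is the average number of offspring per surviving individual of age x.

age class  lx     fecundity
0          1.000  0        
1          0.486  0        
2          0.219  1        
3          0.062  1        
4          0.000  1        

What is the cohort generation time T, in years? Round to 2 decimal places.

2.22

lx·mx: 0, 0, 0.219, 0.062, 0 → R0 = 0.281
x·lx·mx: 0, 0, 0.438, 0.186, 0 → Σ = 0.624
T = 0.624 / 0.281 = 2.220641… → 2.22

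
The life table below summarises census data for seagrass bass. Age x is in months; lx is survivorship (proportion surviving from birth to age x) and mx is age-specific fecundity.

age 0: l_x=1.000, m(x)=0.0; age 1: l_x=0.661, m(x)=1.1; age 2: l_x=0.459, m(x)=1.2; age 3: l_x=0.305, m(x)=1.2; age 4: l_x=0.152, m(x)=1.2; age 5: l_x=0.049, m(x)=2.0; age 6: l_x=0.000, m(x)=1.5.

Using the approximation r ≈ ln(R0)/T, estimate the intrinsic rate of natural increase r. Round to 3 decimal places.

R0 = Σ lx·mx = 0 + 0.7271 + 0.5508 + 0.366 + 0.1824 + 0.098 + 0 = 1.9243
Σ x·lx·mx = 4.1463; T = 4.1463/1.9243 = 2.15471…
r ≈ ln(R0)/T = ln(1.9243)/2.15471… = 0.30378… → 0.304

0.304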